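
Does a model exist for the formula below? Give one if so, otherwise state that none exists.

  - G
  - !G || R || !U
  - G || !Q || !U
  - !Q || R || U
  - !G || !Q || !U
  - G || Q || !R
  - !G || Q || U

G=T, U=T, Q=F, R=T

Unit clause (G) forces G = True.
Set U = True.
  then (!G || R || !U) forces R = True.
  then (!G || !Q || !U) forces Q = False.
Check each clause:
  (G): G holds.
  (!G || R || !U): R holds.
  (G || !Q || !U): G holds.
  (!Q || R || U): !Q holds.
  (!G || !Q || !U): !Q holds.
  (G || Q || !R): G holds.
  (!G || Q || U): U holds.
All clauses satisfied.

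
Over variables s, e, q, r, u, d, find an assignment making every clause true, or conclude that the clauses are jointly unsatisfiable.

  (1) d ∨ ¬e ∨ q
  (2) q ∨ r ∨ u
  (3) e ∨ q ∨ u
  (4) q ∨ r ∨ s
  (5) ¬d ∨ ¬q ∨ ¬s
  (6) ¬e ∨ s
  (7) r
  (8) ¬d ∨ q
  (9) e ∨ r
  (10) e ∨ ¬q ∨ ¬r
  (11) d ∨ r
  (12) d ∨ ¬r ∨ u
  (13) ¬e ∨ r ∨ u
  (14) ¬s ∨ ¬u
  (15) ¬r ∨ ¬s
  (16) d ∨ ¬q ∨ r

s = False, e = False, q = False, r = True, u = True, d = False

Unit clause (r) forces r = True.
In (¬r ∨ ¬s) only ¬s is left, so s = False.
In (¬e ∨ s) only ¬e is left, so e = False.
In (e ∨ ¬q ∨ ¬r) only ¬q is left, so q = False.
In (e ∨ q ∨ u) only u is left, so u = True.
In (¬d ∨ q) only ¬d is left, so d = False.
All clauses satisfied.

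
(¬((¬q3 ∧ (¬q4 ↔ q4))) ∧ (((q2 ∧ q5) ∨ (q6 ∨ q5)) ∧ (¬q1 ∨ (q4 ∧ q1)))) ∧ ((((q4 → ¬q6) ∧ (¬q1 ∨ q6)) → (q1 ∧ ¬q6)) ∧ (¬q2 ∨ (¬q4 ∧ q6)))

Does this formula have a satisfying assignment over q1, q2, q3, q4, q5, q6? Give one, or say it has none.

q1=T; q2=F; q3=F; q4=T; q5=T; q6=F

  ¬((¬q3 ∧ (¬q4 ↔ q4))) ∧ (((q2 ∧ q5) ∨ (q6 ∨ q5)) ∧ (¬q1 ∨ (q4 ∧ q1))) = True
    ¬((¬q3 ∧ (¬q4 ↔ q4))) = True
      ¬q3 ∧ (¬q4 ↔ q4) = False
        ¬q3 = True
        ¬q4 ↔ q4 = False
          ¬q4 = False
    ((q2 ∧ q5) ∨ (q6 ∨ q5)) ∧ (¬q1 ∨ (q4 ∧ q1)) = True
      (q2 ∧ q5) ∨ (q6 ∨ q5) = True
        q2 ∧ q5 = False
        q6 ∨ q5 = True
      ¬q1 ∨ (q4 ∧ q1) = True
        ¬q1 = False
        q4 ∧ q1 = True
  (((q4 → ¬q6) ∧ (¬q1 ∨ q6)) → (q1 ∧ ¬q6)) ∧ (¬q2 ∨ (¬q4 ∧ q6)) = True
    ((q4 → ¬q6) ∧ (¬q1 ∨ q6)) → (q1 ∧ ¬q6) = True
      (q4 → ¬q6) ∧ (¬q1 ∨ q6) = False
        q4 → ¬q6 = True
          ¬q6 = True
        ¬q1 ∨ q6 = False
          ¬q1 = False
      q1 ∧ ¬q6 = True
        ¬q6 = True
    ¬q2 ∨ (¬q4 ∧ q6) = True
      ¬q2 = True
      ¬q4 ∧ q6 = False
        ¬q4 = False
Both conjuncts True, so the formula holds.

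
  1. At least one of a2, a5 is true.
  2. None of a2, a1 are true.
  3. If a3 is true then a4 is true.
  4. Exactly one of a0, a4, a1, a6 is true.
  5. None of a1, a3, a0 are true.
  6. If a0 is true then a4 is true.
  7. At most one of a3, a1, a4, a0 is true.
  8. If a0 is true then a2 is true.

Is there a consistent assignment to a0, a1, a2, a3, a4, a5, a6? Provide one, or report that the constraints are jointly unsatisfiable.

a0 = False, a1 = False, a2 = False, a3 = False, a4 = True, a5 = True, a6 = False

  (1) {a2, a5}: 1 true — at least one ✓
  (2) {a2, a1}: 0 true — none ✓
  (3) a3=F ⇒ a4: vacuous ✓
  (4) {a0, a4, a1, a6}: 1 true — exactly one ✓
  (5) {a1, a3, a0}: 0 true — none ✓
  (6) a0=F ⇒ a4: vacuous ✓
  (7) {a3, a1, a4, a0}: 1 true — at most one ✓
  (8) a0=F ⇒ a2: vacuous ✓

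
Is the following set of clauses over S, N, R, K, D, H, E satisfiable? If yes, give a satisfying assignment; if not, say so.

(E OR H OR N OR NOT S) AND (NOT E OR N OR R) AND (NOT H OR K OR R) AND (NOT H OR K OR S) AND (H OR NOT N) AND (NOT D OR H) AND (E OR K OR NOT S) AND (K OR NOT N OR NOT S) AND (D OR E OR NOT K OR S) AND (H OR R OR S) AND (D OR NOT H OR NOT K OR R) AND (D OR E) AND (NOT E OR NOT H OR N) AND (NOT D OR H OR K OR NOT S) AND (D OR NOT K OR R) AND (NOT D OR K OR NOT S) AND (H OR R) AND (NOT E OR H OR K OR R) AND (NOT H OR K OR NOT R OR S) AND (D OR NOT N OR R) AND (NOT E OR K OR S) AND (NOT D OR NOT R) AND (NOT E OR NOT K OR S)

Set S = True.
Set N = False.
Set R = True.
  then (NOT D OR NOT R) forces D = False.
  then (D OR E) forces E = True.
  then (NOT E OR NOT H OR N) forces H = False.
Set K = True.
All clauses satisfied.

S: True, N: False, R: True, K: True, D: False, H: False, E: True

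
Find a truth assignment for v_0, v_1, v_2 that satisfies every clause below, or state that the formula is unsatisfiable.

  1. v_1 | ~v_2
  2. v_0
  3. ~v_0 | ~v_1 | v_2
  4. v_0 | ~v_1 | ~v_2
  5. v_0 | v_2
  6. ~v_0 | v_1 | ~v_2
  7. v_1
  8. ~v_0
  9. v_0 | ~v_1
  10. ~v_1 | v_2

No satisfying assignment exists.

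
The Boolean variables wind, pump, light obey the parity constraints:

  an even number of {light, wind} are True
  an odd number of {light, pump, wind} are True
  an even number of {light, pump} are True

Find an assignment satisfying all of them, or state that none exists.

wind = True; pump = True; light = True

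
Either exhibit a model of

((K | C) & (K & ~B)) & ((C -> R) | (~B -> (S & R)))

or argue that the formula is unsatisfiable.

K=T; B=F; R=F; S=F; C=F

  (K | C) & (K & ~B) = True
    K | C = True
    K & ~B = True
      ~B = True
  (C -> R) | (~B -> (S & R)) = True
    C -> R = True
    ~B -> (S & R) = False
      ~B = True
      S & R = False
Both conjuncts True, so the formula holds.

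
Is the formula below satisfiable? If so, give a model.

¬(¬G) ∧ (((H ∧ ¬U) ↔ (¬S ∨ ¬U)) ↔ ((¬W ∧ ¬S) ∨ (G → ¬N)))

N=T; U=T; W=T; G=T; H=F; S=F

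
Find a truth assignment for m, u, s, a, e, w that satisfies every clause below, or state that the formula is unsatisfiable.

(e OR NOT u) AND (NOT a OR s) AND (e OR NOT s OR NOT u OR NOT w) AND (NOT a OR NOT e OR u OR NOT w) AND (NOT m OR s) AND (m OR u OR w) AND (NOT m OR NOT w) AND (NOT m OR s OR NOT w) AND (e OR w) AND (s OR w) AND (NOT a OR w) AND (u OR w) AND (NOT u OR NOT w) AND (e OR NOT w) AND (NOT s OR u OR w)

m = False, u = True, s = True, a = False, e = True, w = False

Set m = False.
Set u = True.
  then (e OR NOT u) forces e = True.
  then (NOT u OR NOT w) forces w = False.
  then (s OR w) forces s = True.
  then (NOT a OR w) forces a = False.
All clauses satisfied.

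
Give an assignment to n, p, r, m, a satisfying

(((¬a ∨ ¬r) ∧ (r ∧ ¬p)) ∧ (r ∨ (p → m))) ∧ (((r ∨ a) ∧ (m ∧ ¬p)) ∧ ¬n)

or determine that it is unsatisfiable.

n = False; p = False; r = True; m = True; a = False

  ((¬a ∨ ¬r) ∧ (r ∧ ¬p)) ∧ (r ∨ (p → m)) = True
    (¬a ∨ ¬r) ∧ (r ∧ ¬p) = True
      ¬a ∨ ¬r = True
        ¬a = True
        ¬r = False
      r ∧ ¬p = True
        ¬p = True
    r ∨ (p → m) = True
      p → m = True
  ((r ∨ a) ∧ (m ∧ ¬p)) ∧ ¬n = True
    (r ∨ a) ∧ (m ∧ ¬p) = True
      r ∨ a = True
      m ∧ ¬p = True
        ¬p = True
    ¬n = True
Both conjuncts True, so the formula holds.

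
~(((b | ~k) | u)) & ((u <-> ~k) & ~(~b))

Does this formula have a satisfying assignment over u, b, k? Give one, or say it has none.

UNSATISFIABLE

Case b = True: the conjunct ~(((b | ~k) | u)) becomes ~((True | u)) = False.
Case b = False: the conjunct ~(~b) becomes ~(~False) = False.
Both cases fail — unsatisfiable.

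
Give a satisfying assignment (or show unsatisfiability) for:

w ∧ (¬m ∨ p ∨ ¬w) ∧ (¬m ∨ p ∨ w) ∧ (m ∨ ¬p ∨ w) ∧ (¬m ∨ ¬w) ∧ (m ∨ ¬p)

p=F; m=F; w=T

Unit clause (w) forces w = True.
In (¬m ∨ ¬w) only ¬m is left, so m = False.
In (m ∨ ¬p) only ¬p is left, so p = False.
Check each clause:
  (w): w holds.
  (¬m ∨ p ∨ ¬w): ¬m holds.
  (¬m ∨ p ∨ w): ¬m holds.
  (m ∨ ¬p ∨ w): ¬p holds.
  (¬m ∨ ¬w): ¬m holds.
  (m ∨ ¬p): ¬p holds.
All clauses satisfied.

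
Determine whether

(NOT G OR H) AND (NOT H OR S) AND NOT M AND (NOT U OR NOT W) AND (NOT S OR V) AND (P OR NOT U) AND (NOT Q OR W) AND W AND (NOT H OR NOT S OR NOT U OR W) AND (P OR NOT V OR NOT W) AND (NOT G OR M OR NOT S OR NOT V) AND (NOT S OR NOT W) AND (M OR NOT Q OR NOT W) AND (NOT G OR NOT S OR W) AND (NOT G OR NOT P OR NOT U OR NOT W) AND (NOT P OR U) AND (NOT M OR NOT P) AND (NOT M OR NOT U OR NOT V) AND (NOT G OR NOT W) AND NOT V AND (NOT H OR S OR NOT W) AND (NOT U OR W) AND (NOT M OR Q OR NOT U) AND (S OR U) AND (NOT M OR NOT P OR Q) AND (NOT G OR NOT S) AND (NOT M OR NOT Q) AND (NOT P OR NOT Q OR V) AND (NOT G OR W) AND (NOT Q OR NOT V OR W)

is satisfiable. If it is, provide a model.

The formula is unsatisfiable.

Case M = True:
  Clause (NOT M) is falsified — contradiction.
Case M = False:
  (W) forces W = True.
  (NOT U OR NOT W) forces U = False.
  (NOT S OR NOT W) forces S = False.
  Clause (S OR U) is falsified — contradiction.
Both cases fail, so the formula is unsatisfiable.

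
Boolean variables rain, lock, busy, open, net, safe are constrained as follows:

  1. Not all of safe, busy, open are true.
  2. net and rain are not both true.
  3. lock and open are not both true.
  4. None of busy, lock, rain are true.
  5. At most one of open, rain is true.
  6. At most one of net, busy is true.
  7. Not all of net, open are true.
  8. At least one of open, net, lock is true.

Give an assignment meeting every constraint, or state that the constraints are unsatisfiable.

rain = False; lock = False; busy = False; open = False; net = True; safe = False

  (1) {safe, busy, open}: 0/3 true — not all ✓
  (2) net=T, rain=F — not both ✓
  (3) lock=F, open=F — not both ✓
  (4) {busy, lock, rain}: 0 true — none ✓
  (5) {open, rain}: 0 true — at most one ✓
  (6) {net, busy}: 1 true — at most one ✓
  (7) {net, open}: 1/2 true — not all ✓
  (8) {open, net, lock}: 1 true — at least one ✓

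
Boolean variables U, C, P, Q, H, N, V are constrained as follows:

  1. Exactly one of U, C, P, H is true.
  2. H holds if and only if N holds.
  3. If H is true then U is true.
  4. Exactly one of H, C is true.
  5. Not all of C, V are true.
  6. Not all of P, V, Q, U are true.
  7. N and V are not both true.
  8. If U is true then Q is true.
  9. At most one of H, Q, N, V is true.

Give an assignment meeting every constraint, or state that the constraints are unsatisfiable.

U=F, C=T, P=F, Q=F, H=F, N=F, V=F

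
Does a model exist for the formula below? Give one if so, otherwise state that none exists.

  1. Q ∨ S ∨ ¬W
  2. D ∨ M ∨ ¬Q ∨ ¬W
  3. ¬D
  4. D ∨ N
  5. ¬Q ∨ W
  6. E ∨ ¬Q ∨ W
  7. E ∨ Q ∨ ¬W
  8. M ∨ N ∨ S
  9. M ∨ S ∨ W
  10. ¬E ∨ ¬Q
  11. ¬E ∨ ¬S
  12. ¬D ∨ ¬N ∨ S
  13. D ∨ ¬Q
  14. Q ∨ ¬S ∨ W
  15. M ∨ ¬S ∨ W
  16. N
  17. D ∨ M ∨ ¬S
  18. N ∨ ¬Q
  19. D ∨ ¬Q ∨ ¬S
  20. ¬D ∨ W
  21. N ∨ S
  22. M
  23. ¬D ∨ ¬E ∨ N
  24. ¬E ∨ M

Unit clause (¬D) forces D = False.
In (D ∨ N) only N is left, so N = True.
In (D ∨ ¬Q) only ¬Q is left, so Q = False.
Unit clause (M) forces M = True.
Set E = False.
  then (E ∨ Q ∨ ¬W) forces W = False.
  then (Q ∨ ¬S ∨ W) forces S = False.
All clauses satisfied.

M: True; Q: False; N: True; D: False; E: False; W: False; S: False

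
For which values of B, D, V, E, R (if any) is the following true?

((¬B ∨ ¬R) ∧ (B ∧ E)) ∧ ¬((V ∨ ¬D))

B=T; D=T; V=F; E=T; R=F

  (¬B ∨ ¬R) ∧ (B ∧ E) = True
    ¬B ∨ ¬R = True
      ¬B = False
      ¬R = True
    B ∧ E = True
  ¬((V ∨ ¬D)) = True
    V ∨ ¬D = False
      ¬D = False
Both conjuncts True, so the formula holds.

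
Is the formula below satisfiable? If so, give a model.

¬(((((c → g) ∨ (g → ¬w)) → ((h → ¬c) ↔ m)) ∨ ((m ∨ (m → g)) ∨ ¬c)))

The formula is unsatisfiable.

Case m = True: the formula becomes ¬(((((c → g) ∨ (g → ¬w)) → (h → ¬c)) ∨ True)) = False.
Case m = False: the formula becomes ¬(((((c → g) ∨ (g → ¬w)) → ¬((h → ¬c))) ∨ True)) = False.
Both cases fail — unsatisfiable.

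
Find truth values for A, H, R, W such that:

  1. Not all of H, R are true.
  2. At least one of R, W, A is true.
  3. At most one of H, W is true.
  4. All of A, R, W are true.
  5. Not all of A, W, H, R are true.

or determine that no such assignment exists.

A = True, H = False, R = True, W = True

  (1) {H, R}: 1/2 true — not all ✓
  (2) {R, W, A}: 3 true — at least one ✓
  (3) {H, W}: 1 true — at most one ✓
  (4) {A, R, W}: all 3 true ✓
  (5) {A, W, H, R}: 3/4 true — not all ✓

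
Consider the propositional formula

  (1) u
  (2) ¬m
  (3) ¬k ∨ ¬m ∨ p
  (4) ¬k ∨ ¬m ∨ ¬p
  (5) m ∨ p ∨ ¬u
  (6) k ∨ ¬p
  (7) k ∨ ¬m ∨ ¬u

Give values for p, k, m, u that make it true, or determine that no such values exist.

p: True, k: True, m: False, u: True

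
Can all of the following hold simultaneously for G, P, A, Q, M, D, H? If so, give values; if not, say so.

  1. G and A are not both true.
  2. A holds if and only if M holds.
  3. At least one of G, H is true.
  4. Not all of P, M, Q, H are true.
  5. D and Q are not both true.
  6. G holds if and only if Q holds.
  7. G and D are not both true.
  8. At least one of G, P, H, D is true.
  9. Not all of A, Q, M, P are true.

G: False; P: True; A: True; Q: False; M: True; D: False; H: True

  (1) G=F, A=T — not both ✓
  (2) A=T, M=T — same ✓
  (3) {G, H}: 1 true — at least one ✓
  (4) {P, M, Q, H}: 3/4 true — not all ✓
  (5) D=F, Q=F — not both ✓
  (6) G=F, Q=F — same ✓
  (7) G=F, D=F — not both ✓
  (8) {G, P, H, D}: 2 true — at least one ✓
  (9) {A, Q, M, P}: 3/4 true — not all ✓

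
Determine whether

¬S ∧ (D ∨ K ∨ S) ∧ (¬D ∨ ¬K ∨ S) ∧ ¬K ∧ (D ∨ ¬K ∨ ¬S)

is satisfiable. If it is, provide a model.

D: True, K: False, S: False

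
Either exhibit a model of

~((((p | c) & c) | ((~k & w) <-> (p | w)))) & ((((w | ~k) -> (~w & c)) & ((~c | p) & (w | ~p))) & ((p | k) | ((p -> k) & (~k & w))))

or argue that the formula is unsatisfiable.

Unsatisfiable — no assignment works.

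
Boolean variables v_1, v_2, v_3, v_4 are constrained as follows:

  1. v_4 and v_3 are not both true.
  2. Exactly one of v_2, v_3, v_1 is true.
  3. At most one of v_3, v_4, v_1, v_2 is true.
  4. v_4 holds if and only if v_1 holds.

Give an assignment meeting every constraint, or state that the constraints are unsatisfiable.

v_1=F, v_2=F, v_3=T, v_4=F

  (1) v_4=F, v_3=T — not both ✓
  (2) {v_2, v_3, v_1}: 1 true — exactly one ✓
  (3) {v_3, v_4, v_1, v_2}: 1 true — at most one ✓
  (4) v_4=F, v_1=F — same ✓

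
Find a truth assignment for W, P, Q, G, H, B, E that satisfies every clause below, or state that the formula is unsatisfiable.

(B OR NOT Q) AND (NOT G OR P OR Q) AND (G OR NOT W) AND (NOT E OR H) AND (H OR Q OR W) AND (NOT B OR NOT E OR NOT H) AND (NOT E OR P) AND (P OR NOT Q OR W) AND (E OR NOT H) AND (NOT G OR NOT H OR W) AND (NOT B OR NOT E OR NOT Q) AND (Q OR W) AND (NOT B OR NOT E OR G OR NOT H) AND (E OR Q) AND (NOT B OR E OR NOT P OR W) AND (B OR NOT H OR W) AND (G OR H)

Try W = False:
  (Q OR W) forces Q = True.
  (B OR NOT Q) forces B = True.
  (P OR NOT Q OR W) forces P = True.
  (NOT B OR NOT E OR NOT Q) forces E = False.
  clause (NOT B OR E OR NOT P OR W) is falsified — backtrack.
So W = True.
  then (G OR NOT W) forces G = True.
Set P = True.
Set Q = True.
  then (B OR NOT Q) forces B = True.
  then (NOT B OR NOT E OR NOT Q) forces E = False.
  then (E OR NOT H) forces H = False.
All clauses satisfied.

W: True, P: True, Q: True, G: True, H: False, B: True, E: False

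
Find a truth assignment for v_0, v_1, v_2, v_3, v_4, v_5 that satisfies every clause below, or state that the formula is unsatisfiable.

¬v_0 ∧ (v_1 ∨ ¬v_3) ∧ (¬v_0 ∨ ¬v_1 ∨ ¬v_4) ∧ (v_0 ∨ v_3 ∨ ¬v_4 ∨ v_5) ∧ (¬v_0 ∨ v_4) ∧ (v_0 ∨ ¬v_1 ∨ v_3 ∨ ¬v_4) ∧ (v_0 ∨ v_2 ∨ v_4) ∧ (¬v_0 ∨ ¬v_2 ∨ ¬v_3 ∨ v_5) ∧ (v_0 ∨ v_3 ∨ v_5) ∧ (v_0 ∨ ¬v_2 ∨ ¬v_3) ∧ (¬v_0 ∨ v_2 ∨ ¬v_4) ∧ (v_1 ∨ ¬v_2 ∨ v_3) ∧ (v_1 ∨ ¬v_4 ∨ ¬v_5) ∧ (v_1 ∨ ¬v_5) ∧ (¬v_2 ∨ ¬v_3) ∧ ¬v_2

Unit clause (¬v_0) forces v_0 = False.
Unit clause (¬v_2) forces v_2 = False.
In (v_0 ∨ v_2 ∨ v_4) only v_4 is left, so v_4 = True.
Try v_1 = False:
  (v_1 ∨ ¬v_3) forces v_3 = False.
  (v_0 ∨ v_3 ∨ ¬v_4 ∨ v_5) forces v_5 = True.
  clause (v_1 ∨ ¬v_4 ∨ ¬v_5) is falsified — backtrack.
So v_1 = True.
  then (v_0 ∨ ¬v_1 ∨ v_3 ∨ ¬v_4) forces v_3 = True.
Set v_5 = False.
All clauses satisfied.

v_0=F, v_1=T, v_2=F, v_3=T, v_4=T, v_5=F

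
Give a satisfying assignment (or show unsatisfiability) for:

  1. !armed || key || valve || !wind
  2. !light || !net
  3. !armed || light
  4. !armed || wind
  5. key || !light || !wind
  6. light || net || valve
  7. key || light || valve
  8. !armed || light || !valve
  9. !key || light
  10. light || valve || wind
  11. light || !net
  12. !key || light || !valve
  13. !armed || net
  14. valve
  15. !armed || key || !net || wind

Unit clause (valve) forces valve = True.
Set armed = False.
Try net = True:
  (!light || !net) forces light = False.
  clause (light || !net) is falsified — backtrack.
So net = False.
Set key = True.
  then (!key || light) forces light = True.
Set wind = True.
All clauses satisfied.

armed=F; valve=T; net=F; key=T; light=T; wind=T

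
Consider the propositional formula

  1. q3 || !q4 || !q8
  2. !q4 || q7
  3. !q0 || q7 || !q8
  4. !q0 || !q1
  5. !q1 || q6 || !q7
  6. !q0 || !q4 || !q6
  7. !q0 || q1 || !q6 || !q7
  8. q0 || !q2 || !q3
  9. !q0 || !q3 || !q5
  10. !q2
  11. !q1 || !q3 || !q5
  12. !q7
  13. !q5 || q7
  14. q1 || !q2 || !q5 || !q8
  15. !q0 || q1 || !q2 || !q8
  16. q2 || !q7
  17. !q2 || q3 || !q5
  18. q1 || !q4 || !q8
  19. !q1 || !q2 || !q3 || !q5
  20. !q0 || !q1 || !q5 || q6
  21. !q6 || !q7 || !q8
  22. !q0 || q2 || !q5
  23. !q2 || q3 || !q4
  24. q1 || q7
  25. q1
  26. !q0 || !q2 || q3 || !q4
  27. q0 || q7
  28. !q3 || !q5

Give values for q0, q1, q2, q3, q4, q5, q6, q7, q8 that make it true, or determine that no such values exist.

Case q0 = True:
  (!q0 || !q1) forces q1 = False.
  Clause (q1) is falsified — contradiction.
Case q0 = False:
  (!q2) forces q2 = False.
  (!q7) forces q7 = False.
  Clause (q0 || q7) is falsified — contradiction.
Both cases fail, so the formula is unsatisfiable.

UNSATISFIABLE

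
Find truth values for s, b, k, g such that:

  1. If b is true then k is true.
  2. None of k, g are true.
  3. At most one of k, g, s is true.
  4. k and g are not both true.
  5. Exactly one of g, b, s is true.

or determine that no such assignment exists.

s=T; b=F; k=F; g=F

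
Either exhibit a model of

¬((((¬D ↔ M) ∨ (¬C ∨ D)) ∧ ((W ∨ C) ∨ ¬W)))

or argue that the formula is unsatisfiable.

M=F, W=T, C=T, D=F

  ¬((((¬D ↔ M) ∨ (¬C ∨ D)) ∧ ((W ∨ C) ∨ ¬W))) = True
    ((¬D ↔ M) ∨ (¬C ∨ D)) ∧ ((W ∨ C) ∨ ¬W) = False
      (¬D ↔ M) ∨ (¬C ∨ D) = False
        ¬D ↔ M = False
          ¬D = True
        ¬C ∨ D = False
          ¬C = False
      (W ∨ C) ∨ ¬W = True
        W ∨ C = True
        ¬W = False
The formula evaluates to True.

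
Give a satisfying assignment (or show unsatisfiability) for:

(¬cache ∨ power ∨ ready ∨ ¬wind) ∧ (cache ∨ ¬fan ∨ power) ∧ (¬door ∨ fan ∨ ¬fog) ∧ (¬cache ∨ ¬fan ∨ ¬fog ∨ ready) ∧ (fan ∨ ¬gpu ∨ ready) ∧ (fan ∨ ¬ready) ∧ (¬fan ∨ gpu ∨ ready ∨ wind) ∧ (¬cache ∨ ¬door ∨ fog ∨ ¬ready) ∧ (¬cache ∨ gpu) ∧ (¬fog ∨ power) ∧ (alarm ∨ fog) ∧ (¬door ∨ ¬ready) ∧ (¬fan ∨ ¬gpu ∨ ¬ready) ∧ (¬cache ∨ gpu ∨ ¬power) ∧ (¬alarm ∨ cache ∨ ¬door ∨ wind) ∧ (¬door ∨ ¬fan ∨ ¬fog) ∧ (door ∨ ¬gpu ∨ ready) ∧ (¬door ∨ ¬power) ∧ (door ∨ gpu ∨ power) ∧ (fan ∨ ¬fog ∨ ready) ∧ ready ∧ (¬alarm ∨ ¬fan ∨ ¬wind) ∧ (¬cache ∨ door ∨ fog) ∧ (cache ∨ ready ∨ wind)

wind = False; cache = False; fog = False; ready = True; power = True; alarm = True; gpu = False; fan = True; door = False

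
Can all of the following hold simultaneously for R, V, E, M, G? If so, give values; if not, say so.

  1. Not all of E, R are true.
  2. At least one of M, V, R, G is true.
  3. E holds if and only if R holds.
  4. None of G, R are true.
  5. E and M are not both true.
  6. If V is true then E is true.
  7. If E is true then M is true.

R = False, V = False, E = False, M = True, G = False

  (1) {E, R}: 0/2 true — not all ✓
  (2) {M, V, R, G}: 1 true — at least one ✓
  (3) E=F, R=F — same ✓
  (4) {G, R}: 0 true — none ✓
  (5) E=F, M=T — not both ✓
  (6) V=F ⇒ E: vacuous ✓
  (7) E=F ⇒ M: vacuous ✓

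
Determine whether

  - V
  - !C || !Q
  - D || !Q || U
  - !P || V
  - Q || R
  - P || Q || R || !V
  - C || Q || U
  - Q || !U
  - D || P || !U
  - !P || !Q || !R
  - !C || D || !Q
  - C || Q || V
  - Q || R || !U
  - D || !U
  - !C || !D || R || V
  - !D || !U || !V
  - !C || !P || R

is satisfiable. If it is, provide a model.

P: False, C: True, R: True, V: True, Q: False, D: True, U: False

Unit clause (V) forces V = True.
Set P = False.
Set C = True.
  then (!C || !Q) forces Q = False.
  then (Q || R) forces R = True.
  then (Q || !U) forces U = False.
Set D = True.
All clauses satisfied.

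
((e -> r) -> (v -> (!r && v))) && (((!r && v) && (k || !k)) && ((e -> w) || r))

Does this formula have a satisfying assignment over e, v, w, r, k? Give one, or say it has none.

e: False; v: True; w: False; r: False; k: False

  (e -> r) -> (v -> (!r && v)) = True
    e -> r = True
    v -> (!r && v) = True
      !r && v = True
        !r = True
  ((!r && v) && (k || !k)) && ((e -> w) || r) = True
    (!r && v) && (k || !k) = True
      !r && v = True
        !r = True
      k || !k = True
        !k = True
    (e -> w) || r = True
      e -> w = True
Both conjuncts True, so the formula holds.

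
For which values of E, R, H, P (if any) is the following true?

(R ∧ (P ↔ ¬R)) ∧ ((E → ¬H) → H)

E: True; R: True; H: True; P: False

  R ∧ (P ↔ ¬R) = True
    P ↔ ¬R = True
      ¬R = False
  (E → ¬H) → H = True
    E → ¬H = False
      ¬H = False
Both conjuncts True, so the formula holds.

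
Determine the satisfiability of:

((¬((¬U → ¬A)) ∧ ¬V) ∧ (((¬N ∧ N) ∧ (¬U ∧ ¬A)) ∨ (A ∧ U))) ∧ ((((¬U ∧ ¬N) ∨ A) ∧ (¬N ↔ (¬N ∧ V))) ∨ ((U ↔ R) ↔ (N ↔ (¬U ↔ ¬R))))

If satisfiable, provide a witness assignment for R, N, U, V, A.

Case A = True: the formula simplifies to ((¬U ∧ ¬V) ∧ U) ∧ ((¬N ↔ (¬N ∧ V)) ∨ ((U ↔ R) ↔ (N ↔ (¬U ↔ ¬R)))).
  U = True: the conjunct ¬U is False.
  U = False: the conjunct U is False.
Case A = False: the conjunct ¬((¬U → ¬A)) becomes ¬((¬U → True)) = False.
Both cases fail — unsatisfiable.

Unsatisfiable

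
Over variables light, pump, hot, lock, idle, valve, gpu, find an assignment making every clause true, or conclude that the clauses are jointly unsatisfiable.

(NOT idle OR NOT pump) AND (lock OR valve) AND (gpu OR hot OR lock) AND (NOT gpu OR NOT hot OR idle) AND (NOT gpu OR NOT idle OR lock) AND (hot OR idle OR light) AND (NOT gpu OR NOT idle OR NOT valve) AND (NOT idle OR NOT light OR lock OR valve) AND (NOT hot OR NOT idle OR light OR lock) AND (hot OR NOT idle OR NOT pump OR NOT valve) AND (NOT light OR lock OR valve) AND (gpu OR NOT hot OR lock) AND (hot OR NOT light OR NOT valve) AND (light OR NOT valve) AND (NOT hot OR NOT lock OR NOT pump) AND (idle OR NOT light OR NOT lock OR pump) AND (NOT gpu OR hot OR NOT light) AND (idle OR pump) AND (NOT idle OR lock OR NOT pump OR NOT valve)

light: True, pump: False, hot: True, lock: True, idle: True, valve: True, gpu: False

Set light = True.
Set pump = False.
  then (idle OR pump) forces idle = True.
Set hot = True.
Set lock = True.
Set valve = True.
  then (NOT gpu OR NOT idle OR NOT valve) forces gpu = False.
All clauses satisfied.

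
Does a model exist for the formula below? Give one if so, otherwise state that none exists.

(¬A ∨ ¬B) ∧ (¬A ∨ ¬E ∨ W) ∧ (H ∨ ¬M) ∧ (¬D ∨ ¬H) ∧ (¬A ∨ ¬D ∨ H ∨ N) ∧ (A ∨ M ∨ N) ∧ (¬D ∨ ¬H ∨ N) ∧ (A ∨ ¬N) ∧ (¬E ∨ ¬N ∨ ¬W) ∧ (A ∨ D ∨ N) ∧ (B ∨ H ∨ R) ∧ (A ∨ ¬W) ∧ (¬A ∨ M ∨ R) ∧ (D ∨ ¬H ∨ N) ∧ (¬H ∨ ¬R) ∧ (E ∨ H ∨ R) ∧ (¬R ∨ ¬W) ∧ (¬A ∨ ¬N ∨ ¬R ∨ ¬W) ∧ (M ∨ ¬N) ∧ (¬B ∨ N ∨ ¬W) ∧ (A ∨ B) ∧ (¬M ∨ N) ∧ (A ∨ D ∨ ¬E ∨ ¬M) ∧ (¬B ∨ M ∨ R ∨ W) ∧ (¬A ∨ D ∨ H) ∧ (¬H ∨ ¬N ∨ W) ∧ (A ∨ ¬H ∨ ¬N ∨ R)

Try D = True:
  (¬D ∨ ¬H) forces H = False.
  (H ∨ ¬M) forces M = False.
  (M ∨ ¬N) forces N = False.
  (¬A ∨ ¬D ∨ H ∨ N) forces A = False.
  clause (A ∨ M ∨ N) is falsified — backtrack.
So D = False.
Set W = True.
  then (A ∨ ¬W) forces A = True.
  then (¬R ∨ ¬W) forces R = False.
  then (¬A ∨ D ∨ H) forces H = True.
  then (¬A ∨ ¬B) forces B = False.
  then (¬A ∨ M ∨ R) forces M = True.
  then (D ∨ ¬H ∨ N) forces N = True.
  then (¬E ∨ ¬N ∨ ¬W) forces E = False.
All clauses satisfied.

D = False, W = True, A = True, B = False, R = False, N = True, E = False, M = True, H = True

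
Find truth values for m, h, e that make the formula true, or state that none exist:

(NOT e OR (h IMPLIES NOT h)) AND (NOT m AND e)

m: False, h: False, e: True

  NOT e OR (h IMPLIES NOT h) = True
    NOT e = False
    h IMPLIES NOT h = True
      NOT h = True
  NOT m AND e = True
    NOT m = True
Both conjuncts True, so the formula holds.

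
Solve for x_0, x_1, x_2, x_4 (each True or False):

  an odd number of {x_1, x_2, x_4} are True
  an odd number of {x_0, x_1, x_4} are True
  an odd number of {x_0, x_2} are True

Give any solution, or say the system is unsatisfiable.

Adding constraints 1, 2, 3 mod 2: every variable appears an even number of times on the left, so the left side is 0.
But the right sides sum to 1 (mod 2). 0 ≠ 1 — the system is inconsistent.

Unsatisfiable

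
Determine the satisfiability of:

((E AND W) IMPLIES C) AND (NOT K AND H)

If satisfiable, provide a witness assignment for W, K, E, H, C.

W = True, K = False, E = True, H = True, C = True

  (E AND W) IMPLIES C = True
    E AND W = True
  NOT K AND H = True
    NOT K = True
Both conjuncts True, so the formula holds.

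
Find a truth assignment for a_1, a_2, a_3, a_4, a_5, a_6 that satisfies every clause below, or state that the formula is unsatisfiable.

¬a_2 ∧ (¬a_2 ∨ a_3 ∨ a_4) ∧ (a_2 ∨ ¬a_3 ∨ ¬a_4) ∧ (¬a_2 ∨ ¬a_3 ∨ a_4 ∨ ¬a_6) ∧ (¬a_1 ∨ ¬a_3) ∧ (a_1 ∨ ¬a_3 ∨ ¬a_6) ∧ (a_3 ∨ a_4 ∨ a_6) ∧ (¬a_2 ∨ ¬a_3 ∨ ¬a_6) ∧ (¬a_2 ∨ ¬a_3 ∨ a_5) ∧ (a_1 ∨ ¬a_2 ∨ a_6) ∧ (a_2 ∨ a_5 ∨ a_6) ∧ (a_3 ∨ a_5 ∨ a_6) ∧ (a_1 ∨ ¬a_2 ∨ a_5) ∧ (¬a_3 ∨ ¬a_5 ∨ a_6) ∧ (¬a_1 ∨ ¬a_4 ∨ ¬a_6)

a_1 = True, a_2 = False, a_3 = False, a_4 = True, a_5 = True, a_6 = False

Unit clause (¬a_2) forces a_2 = False.
Set a_1 = True.
  then (¬a_1 ∨ ¬a_3) forces a_3 = False.
Set a_4 = True.
  then (¬a_1 ∨ ¬a_4 ∨ ¬a_6) forces a_6 = False.
  then (a_2 ∨ a_5 ∨ a_6) forces a_5 = True.
All clauses satisfied.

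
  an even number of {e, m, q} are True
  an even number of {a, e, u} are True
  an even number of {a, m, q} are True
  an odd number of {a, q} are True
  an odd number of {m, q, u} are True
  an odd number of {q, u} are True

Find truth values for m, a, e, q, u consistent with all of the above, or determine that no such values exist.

Unsatisfiable

Adding constraints 3, 4, 5, 6 mod 2: every variable appears an even number of times on the left, so the left side is 0.
But the right sides sum to 1 (mod 2). 0 ≠ 1 — the system is inconsistent.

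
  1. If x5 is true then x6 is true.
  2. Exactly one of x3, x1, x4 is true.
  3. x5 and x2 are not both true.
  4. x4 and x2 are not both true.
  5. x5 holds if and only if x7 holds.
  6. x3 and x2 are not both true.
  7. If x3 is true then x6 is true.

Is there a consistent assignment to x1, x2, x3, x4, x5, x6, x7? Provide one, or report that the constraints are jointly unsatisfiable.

x1 = True, x2 = True, x3 = False, x4 = False, x5 = False, x6 = False, x7 = False

  (1) x5=F ⇒ x6: vacuous ✓
  (2) {x3, x1, x4}: 1 true — exactly one ✓
  (3) x5=F, x2=T — not both ✓
  (4) x4=F, x2=T — not both ✓
  (5) x5=F, x7=F — same ✓
  (6) x3=F, x2=T — not both ✓
  (7) x3=F ⇒ x6: vacuous ✓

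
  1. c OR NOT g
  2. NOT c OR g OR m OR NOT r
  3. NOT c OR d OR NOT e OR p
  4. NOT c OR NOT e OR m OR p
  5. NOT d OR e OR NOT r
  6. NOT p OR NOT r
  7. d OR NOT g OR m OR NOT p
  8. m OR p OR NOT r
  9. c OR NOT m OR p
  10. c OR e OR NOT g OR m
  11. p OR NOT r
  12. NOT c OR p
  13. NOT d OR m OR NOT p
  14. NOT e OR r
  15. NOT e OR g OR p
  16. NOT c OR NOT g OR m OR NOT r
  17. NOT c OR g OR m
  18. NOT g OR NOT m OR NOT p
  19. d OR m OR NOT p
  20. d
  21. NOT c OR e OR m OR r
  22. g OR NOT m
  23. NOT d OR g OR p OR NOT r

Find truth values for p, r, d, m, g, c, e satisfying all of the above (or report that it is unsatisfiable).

Unit clause (d) forces d = True.
Set p = False.
  then (p OR NOT r) forces r = False.
  then (NOT c OR p) forces c = False.
  then (NOT e OR r) forces e = False.
  then (c OR NOT g) forces g = False.
  then (c OR NOT m OR p) forces m = False.
All clauses satisfied.

p = False, r = False, d = True, m = False, g = False, c = False, e = False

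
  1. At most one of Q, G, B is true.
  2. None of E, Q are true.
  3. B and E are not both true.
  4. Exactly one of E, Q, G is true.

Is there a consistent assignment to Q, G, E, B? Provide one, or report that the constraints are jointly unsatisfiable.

Q = False, G = True, E = False, B = False

  (1) {Q, G, B}: 1 true — at most one ✓
  (2) {E, Q}: 0 true — none ✓
  (3) B=F, E=F — not both ✓
  (4) {E, Q, G}: 1 true — exactly one ✓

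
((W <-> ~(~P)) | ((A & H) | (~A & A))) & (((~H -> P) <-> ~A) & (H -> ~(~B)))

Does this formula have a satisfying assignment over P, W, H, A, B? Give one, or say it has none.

P = False, W = False, H = False, A = True, B = True

  (W <-> ~(~P)) | ((A & H) | (~A & A)) = True
    W <-> ~(~P) = True
      ~(~P) = False
        ~P = True
    (A & H) | (~A & A) = False
      A & H = False
      ~A & A = False
        ~A = False
  ((~H -> P) <-> ~A) & (H -> ~(~B)) = True
    (~H -> P) <-> ~A = True
      ~H -> P = False
        ~H = True
      ~A = False
    H -> ~(~B) = True
      ~(~B) = True
        ~B = False
Both conjuncts True, so the formula holds.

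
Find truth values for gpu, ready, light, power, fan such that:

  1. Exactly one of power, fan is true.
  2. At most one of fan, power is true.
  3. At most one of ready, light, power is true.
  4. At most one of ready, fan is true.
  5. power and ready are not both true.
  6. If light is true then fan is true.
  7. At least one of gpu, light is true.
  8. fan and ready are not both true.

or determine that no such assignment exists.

gpu = True, ready = False, light = False, power = False, fan = True

  (1) {power, fan}: 1 true — exactly one ✓
  (2) {fan, power}: 1 true — at most one ✓
  (3) {ready, light, power}: 0 true — at most one ✓
  (4) {ready, fan}: 1 true — at most one ✓
  (5) power=F, ready=F — not both ✓
  (6) light=F ⇒ fan: vacuous ✓
  (7) {gpu, light}: 1 true — at least one ✓
  (8) fan=T, ready=F — not both ✓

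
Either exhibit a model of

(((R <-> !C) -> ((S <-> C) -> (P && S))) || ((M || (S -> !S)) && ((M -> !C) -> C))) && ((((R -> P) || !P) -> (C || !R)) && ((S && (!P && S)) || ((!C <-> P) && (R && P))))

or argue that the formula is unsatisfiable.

R = False, M = False, P = False, C = False, S = True

  ((R <-> !C) -> ((S <-> C) -> (P && S))) || ((M || (S -> !S)) && ((M -> !C) -> C)) = True
    (R <-> !C) -> ((S <-> C) -> (P && S)) = True
      R <-> !C = False
        !C = True
      (S <-> C) -> (P && S) = True
        S <-> C = False
        P && S = False
    (M || (S -> !S)) && ((M -> !C) -> C) = False
      M || (S -> !S) = False
        S -> !S = False
          !S = False
      (M -> !C) -> C = False
        M -> !C = True
          !C = True
  (((R -> P) || !P) -> (C || !R)) && ((S && (!P && S)) || ((!C <-> P) && (R && P))) = True
    ((R -> P) || !P) -> (C || !R) = True
      (R -> P) || !P = True
        R -> P = True
        !P = True
      C || !R = True
        !R = True
    (S && (!P && S)) || ((!C <-> P) && (R && P)) = True
      S && (!P && S) = True
        !P && S = True
          !P = True
      (!C <-> P) && (R && P) = False
        !C <-> P = False
          !C = True
        R && P = False
Both conjuncts True, so the formula holds.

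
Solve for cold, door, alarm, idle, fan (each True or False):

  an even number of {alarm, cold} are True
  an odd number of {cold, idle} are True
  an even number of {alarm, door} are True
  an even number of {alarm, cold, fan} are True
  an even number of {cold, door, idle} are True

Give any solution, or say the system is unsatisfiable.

cold = True, door = True, alarm = True, idle = False, fan = False

{alarm, cold}: 2 true → even ✓
{cold, idle}: 1 true → odd ✓
{alarm, door}: 2 true → even ✓
{alarm, cold, fan}: 2 true → even ✓
{cold, door, idle}: 2 true → even ✓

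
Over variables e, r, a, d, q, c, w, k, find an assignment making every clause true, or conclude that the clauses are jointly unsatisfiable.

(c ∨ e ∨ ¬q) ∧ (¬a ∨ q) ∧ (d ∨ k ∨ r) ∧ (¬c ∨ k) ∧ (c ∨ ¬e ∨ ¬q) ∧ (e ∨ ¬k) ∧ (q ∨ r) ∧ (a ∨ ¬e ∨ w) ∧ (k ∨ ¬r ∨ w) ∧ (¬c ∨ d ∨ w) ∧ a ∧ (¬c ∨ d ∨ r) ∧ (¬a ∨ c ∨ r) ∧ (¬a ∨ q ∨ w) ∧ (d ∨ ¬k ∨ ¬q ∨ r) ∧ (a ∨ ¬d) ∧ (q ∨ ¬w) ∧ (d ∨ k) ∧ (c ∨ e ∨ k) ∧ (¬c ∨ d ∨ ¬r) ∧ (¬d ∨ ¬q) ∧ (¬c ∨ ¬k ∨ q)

Case a = True:
  (¬a ∨ q) forces q = True.
  (¬d ∨ ¬q) forces d = False.
  (d ∨ k) forces k = True.
  (e ∨ ¬k) forces e = True.
  (c ∨ ¬e ∨ ¬q) forces c = True.
  (¬c ∨ d ∨ w) forces w = True.
  (¬c ∨ d ∨ r) forces r = True.
  Clause (¬c ∨ d ∨ ¬r) is falsified — contradiction.
Case a = False:
  Clause (a) is falsified — contradiction.
Both cases fail, so the formula is unsatisfiable.

Unsatisfiable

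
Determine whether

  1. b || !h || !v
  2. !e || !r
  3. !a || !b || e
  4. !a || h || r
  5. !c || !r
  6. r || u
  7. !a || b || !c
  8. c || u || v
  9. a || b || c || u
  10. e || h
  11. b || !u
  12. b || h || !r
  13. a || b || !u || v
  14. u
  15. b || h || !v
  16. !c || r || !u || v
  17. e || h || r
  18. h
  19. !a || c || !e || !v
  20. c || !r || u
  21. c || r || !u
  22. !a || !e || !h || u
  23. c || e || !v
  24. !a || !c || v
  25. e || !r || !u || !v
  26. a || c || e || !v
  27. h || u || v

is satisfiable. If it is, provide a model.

Unit clause (u) forces u = True.
Unit clause (h) forces h = True.
In (b || !u) only b is left, so b = True.
Set a = False.
Set e = False.
Set v = True.
  then (c || e || !v) forces c = True.
  then (e || !r || !u || !v) forces r = False.
All clauses satisfied.

a = False; e = False; v = True; b = True; r = False; c = True; h = True; u = True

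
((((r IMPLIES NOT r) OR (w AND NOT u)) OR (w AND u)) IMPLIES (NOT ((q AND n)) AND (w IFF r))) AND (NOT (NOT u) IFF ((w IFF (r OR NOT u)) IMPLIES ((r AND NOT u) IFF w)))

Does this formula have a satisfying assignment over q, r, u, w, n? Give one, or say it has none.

q=F; r=T; u=T; w=F; n=T

  (((r IMPLIES NOT r) OR (w AND NOT u)) OR (w AND u)) IMPLIES (NOT ((q AND n)) AND (w IFF r)) = True
    ((r IMPLIES NOT r) OR (w AND NOT u)) OR (w AND u) = False
      (r IMPLIES NOT r) OR (w AND NOT u) = False
        r IMPLIES NOT r = False
          NOT r = False
        w AND NOT u = False
          NOT u = False
      w AND u = False
    NOT ((q AND n)) AND (w IFF r) = False
      NOT ((q AND n)) = True
        q AND n = False
      w IFF r = False
  NOT (NOT u) IFF ((w IFF (r OR NOT u)) IMPLIES ((r AND NOT u) IFF w)) = True
    NOT (NOT u) = True
      NOT u = False
    (w IFF (r OR NOT u)) IMPLIES ((r AND NOT u) IFF w) = True
      w IFF (r OR NOT u) = False
        r OR NOT u = True
          NOT u = False
      (r AND NOT u) IFF w = True
        r AND NOT u = False
          NOT u = False
Both conjuncts True, so the formula holds.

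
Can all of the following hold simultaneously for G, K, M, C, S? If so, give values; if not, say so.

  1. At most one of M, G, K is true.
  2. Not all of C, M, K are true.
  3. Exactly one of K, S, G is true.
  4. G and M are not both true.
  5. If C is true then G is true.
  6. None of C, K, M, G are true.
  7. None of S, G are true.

No satisfying assignment exists.

Case S = True:
  Constraint (7) is violated (S=T) — contradiction.
Case S = False:
  (6) forces C = False.
  (6) forces K = False.
  (3) with K=F, S=F forces G = True.
  Constraint (6) is violated (G=T) — contradiction.
Both cases fail — unsatisfiable.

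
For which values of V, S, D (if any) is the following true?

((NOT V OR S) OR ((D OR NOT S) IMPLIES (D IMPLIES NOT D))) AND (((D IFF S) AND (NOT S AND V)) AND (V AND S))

Case S = True: the conjunct NOT S is False.
Case S = False: the conjunct S is False.
Both cases fail — unsatisfiable.

Unsatisfiable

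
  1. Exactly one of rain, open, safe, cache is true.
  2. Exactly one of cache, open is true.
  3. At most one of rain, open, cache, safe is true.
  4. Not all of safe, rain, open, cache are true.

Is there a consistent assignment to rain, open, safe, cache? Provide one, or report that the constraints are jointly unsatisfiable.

rain = False, open = False, safe = False, cache = True

  (1) {rain, open, safe, cache}: 1 true — exactly one ✓
  (2) {cache, open}: 1 true — exactly one ✓
  (3) {rain, open, cache, safe}: 1 true — at most one ✓
  (4) {safe, rain, open, cache}: 1/4 true — not all ✓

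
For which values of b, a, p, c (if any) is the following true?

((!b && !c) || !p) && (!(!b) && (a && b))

b=T, a=T, p=F, c=F

  (!b && !c) || !p = True
    !b && !c = False
      !b = False
      !c = True
    !p = True
  !(!b) && (a && b) = True
    !(!b) = True
      !b = False
    a && b = True
Both conjuncts True, so the formula holds.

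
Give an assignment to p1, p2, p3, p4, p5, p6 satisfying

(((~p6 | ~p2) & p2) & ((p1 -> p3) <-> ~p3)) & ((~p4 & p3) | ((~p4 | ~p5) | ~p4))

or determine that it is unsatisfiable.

p1 = False, p2 = True, p3 = False, p4 = True, p5 = False, p6 = False

  ((~p6 | ~p2) & p2) & ((p1 -> p3) <-> ~p3) = True
    (~p6 | ~p2) & p2 = True
      ~p6 | ~p2 = True
        ~p6 = True
        ~p2 = False
    (p1 -> p3) <-> ~p3 = True
      p1 -> p3 = True
      ~p3 = True
  (~p4 & p3) | ((~p4 | ~p5) | ~p4) = True
    ~p4 & p3 = False
      ~p4 = False
    (~p4 | ~p5) | ~p4 = True
      ~p4 | ~p5 = True
        ~p4 = False
        ~p5 = True
      ~p4 = False
Both conjuncts True, so the formula holds.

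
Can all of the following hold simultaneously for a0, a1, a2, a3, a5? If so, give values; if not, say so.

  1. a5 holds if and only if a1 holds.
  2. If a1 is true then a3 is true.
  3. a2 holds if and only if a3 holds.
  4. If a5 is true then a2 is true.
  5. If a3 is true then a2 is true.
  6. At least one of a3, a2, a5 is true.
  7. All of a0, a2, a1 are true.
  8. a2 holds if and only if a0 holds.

a0: True; a1: True; a2: True; a3: True; a5: True

  (1) a5=T, a1=T — same ✓
  (2) a1=T ⇒ a3: T ✓
  (3) a2=T, a3=T — same ✓
  (4) a5=T ⇒ a2: T ✓
  (5) a3=T ⇒ a2: T ✓
  (6) {a3, a2, a5}: 3 true — at least one ✓
  (7) {a0, a2, a1}: all 3 true ✓
  (8) a2=T, a0=T — same ✓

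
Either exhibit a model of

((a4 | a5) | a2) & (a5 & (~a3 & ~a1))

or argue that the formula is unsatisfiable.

a1 = False, a2 = False, a3 = False, a4 = False, a5 = True

  (a4 | a5) | a2 = True
    a4 | a5 = True
  a5 & (~a3 & ~a1) = True
    ~a3 & ~a1 = True
      ~a3 = True
      ~a1 = True
Both conjuncts True, so the formula holds.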